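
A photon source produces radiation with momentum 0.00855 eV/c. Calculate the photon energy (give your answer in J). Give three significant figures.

1.37e-21 J

(c = 2.99792458e8 m/s, 1 eV = 1.602176634e-19 J.)
In SI units: p = 0.00855 eV/c = 4.5694e-30 kg·m/s.
The photon relation is E = pc, giving E = 1.370e-21 J.
So E ≈ 1.37e-21 J.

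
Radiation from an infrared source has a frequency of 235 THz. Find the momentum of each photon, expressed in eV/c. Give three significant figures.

0.972 eV/c

Use h = 6.62607015e-34 J·s, c = 2.99792458e8 m/s, 1 eV = 1.602176634e-19 J.
First convert: f = 235 THz = 2.35e14 Hz.
The photon relation is p = hf/c, giving p = 5.194e-28 kg·m/s.
Converting to eV/c: p = 0.9719 eV/c ≈ 0.972 eV/c.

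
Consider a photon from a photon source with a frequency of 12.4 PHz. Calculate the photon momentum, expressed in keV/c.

0.0513 keV/c

Use h = 6.62607015 × 10^-34 J·s, c = 2.99792458 × 10^8 m/s, 1 eV = 1.602176634 × 10^-19 J.
Convert to SI: f = 12.4 PHz = 1.24 × 10^16 Hz.
For a photon p = hf/c, so p = 2.741 × 10^-26 kg·m/s.
Converting to keV/c: p = 0.05128 keV/c ≈ 0.0513 keV/c.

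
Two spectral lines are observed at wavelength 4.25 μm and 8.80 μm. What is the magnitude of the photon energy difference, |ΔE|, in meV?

151 meV

Using E = hc/λ: E₁ = 4.674 × 10^-20 J, E₂ = 2.257 × 10^-20 J.
|ΔE| = |4.674 × 10^-20 − 2.257 × 10^-20| = 2.42 × 10^-20 J = 151 meV.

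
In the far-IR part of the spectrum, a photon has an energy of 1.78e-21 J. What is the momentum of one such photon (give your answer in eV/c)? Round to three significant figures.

0.0111 eV/c

(c = 2.99792458e8 m/s, 1 eV = 1.602176634e-19 J.)
For a photon p = E/c, so p = 5.937e-30 kg·m/s.
Converting to eV/c: p = 0.01111 eV/c ≈ 0.0111 eV/c.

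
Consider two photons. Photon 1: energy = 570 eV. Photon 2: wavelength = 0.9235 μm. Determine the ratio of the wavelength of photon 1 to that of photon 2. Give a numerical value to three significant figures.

2.36e-3

λ_1 = 2.175e-9 m (from energy = 570 eV, via λ = hc/E).
λ_2 = 9.235e-7 m (from wavelength = 0.9235 μm, via λ given directly).
Ratio = 2.175e-9 / 9.235e-7 = 2.36e-3.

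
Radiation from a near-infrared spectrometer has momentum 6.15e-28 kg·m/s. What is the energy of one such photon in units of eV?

Apply E = pc: E = 1.844e-19 J.
Converting to eV: E = 1.151 eV ≈ 1.15 eV.

1.15 eV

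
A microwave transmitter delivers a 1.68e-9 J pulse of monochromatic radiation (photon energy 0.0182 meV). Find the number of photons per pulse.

5.76e14 photons

Per-photon energy: E = 2.916e-24 J (from energy = 0.0182 meV).
N = E_total / E_photon = 1.68e-9 J / 2.916e-24 J = 5.76e14.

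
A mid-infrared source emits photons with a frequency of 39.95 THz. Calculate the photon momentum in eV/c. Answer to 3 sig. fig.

In SI units: f = 39.95 THz = 3.995e13 Hz.
Apply p = hf/c: p = 8.830e-29 kg·m/s.
Converting to eV/c: p = 0.1652 eV/c ≈ 0.165 eV/c.

0.165 eV/c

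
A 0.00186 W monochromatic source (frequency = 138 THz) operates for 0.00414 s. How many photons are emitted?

8.42·10^13 photons

Total energy: E_total = P·t = 0.00186 × 0.00414 = 7.700·10^-6 J.
Per-photon energy: E = 9.144·10^-20 J.
N = E_total / E_photon = 8.42·10^13.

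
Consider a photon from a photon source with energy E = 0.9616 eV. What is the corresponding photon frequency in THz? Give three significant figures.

233 THz

In SI units: E = 0.9616 eV = 1.5407·10^-19 J.
For a photon f = E/h, so f = 2.325·10^14 Hz.
Converting to THz: f = 232.5 THz ≈ 233 THz.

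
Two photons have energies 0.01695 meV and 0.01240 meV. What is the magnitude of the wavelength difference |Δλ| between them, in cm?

2.68 cm

Using λ = hc/E: λ₁ = 0.073147 m, λ₂ = 0.099987 m.
|Δλ| = |0.073147 − 0.099987| = 0.0268 m = 2.68 cm.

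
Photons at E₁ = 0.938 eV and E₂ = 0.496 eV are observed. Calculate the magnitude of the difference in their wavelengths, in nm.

1180 nm

Using λ = hc/E: λ₁ = 1.322e-6 m, λ₂ = 2.500e-6 m.
|Δλ| = |1.322e-6 − 2.500e-6| = 1.18e-6 m = 1180 nm.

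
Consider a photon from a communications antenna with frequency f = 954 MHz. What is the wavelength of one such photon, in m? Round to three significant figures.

0.314 m

In SI units: f = 954 MHz = 9.54 × 10^8 Hz.
The photon relation is λ = c/f, giving λ = 0.3142 m.
So λ ≈ 0.314 m.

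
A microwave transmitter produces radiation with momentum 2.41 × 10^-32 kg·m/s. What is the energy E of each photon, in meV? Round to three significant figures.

Take c = 2.99792458 × 10^8 m/s, 1 eV = 1.602176634 × 10^-19 J.
The photon relation is E = pc, giving E = 7.225 × 10^-24 J.
Converting to meV: E = 0.04509 meV ≈ 0.0451 meV.

0.0451 meV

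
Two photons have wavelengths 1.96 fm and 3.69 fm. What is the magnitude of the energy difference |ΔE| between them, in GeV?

Using E = hc/λ: E₁ = 1.013·10^-10 J, E₂ = 5.383·10^-11 J.
|ΔE| = |1.013·10^-10 − 5.383·10^-11| = 4.75·10^-11 J = 0.297 GeV.

0.297 GeV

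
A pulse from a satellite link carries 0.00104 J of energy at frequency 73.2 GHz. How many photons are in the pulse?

2.14e19 photons

Per-photon energy: E = 4.850e-23 J (from frequency = 73.2 GHz).
N = E_total / E_photon = 0.00104 J / 4.850e-23 J = 2.14e19.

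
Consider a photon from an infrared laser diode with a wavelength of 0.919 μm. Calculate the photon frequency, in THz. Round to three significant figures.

326 THz

Use c = 2.99792458 × 10^8 m/s.
In SI units: λ = 0.919 μm = 9.19 × 10^-7 m.
Apply f = c/λ: f = 3.262 × 10^14 Hz.
Converting to THz: f = 326.2 THz ≈ 326 THz.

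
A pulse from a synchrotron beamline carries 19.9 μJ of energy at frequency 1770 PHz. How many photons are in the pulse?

1.70 × 10^10 photons

Per-photon energy: E = 1.173 × 10^-15 J (from frequency = 1770 PHz).
N = E_total / E_photon = 1.99 × 10^-5 J / 1.173 × 10^-15 J = 1.70 × 10^10.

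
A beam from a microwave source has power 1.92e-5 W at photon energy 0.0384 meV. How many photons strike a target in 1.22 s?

Total energy: E_total = P·t = 1.92e-5 × 1.22 = 2.342e-5 J.
Per-photon energy: E = 6.152e-24 J.
N = E_total / E_photon = 3.81e18.

3.81e18 photons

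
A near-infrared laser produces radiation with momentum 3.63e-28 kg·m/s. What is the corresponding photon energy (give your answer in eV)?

(c = 2.99792458e8 m/s, 1 eV = 1.602176634e-19 J.)
Apply E = pc: E = 1.088e-19 J.
Converting to eV: E = 0.6792 eV ≈ 0.679 eV.

0.679 eV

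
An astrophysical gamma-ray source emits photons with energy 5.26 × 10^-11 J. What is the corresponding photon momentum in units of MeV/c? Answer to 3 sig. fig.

Apply p = E/c: p = 1.755 × 10^-19 kg·m/s.
Converting to MeV/c: p = 328.3 MeV/c ≈ 328 MeV/c.

328 MeV/c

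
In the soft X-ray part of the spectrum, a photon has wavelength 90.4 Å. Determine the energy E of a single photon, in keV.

0.137 keV

Use h = 6.62607015 × 10^-34 J·s, c = 2.99792458 × 10^8 m/s, 1 eV = 1.602176634 × 10^-19 J.
In SI units: λ = 90.4 Å = 9.04 × 10^-9 m.
Since E = hc/λ for a photon, E = 2.197 × 10^-17 J.
Converting to keV: E = 0.1372 keV ≈ 0.137 keV.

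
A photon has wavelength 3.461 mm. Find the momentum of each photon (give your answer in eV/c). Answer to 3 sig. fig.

3.58 × 10^-4 eV/c

In SI units: λ = 3.461 mm = 0.003461 m.
Since p = h/λ for a photon, p = 1.914 × 10^-31 kg·m/s.
Converting to eV/c: p = 3.582 × 10^-4 eV/c ≈ 3.58 × 10^-4 eV/c.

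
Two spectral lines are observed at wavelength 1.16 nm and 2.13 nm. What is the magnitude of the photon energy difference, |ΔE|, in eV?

487 eV

Using E = hc/λ: E₁ = 1.712e-16 J, E₂ = 9.326e-17 J.
|ΔE| = |1.712e-16 − 9.326e-17| = 7.80e-17 J = 487 eV.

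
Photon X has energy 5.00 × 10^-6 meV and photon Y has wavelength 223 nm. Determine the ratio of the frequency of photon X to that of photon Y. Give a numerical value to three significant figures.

8.99 × 10^-10

f_X = 1.209 × 10^6 Hz (from energy = 5.00 × 10^-6 meV, via f = E/h).
f_Y = 1.344 × 10^15 Hz (from wavelength = 223 nm, via f = c/λ).
Ratio = 1.209 × 10^6 / 1.344 × 10^15 = 8.99 × 10^-10.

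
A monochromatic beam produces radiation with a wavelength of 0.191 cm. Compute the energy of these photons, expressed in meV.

Use h = 6.62607015e-34 J·s, c = 2.99792458e8 m/s, 1 eV = 1.602176634e-19 J.
First convert: λ = 0.191 cm = 0.00191 m.
For a photon E = hc/λ, so E = 1.040e-22 J.
Converting to meV: E = 0.6491 meV ≈ 0.649 meV.

0.649 meV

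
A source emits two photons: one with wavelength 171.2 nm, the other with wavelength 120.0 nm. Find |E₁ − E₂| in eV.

Using E = hc/λ: E₁ = 1.1603e-18 J, E₂ = 1.6554e-18 J.
|ΔE| = |1.1603e-18 − 1.6554e-18| = 4.95e-19 J = 3.09 eV.

3.09 eV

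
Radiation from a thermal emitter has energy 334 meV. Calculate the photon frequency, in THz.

80.8 THz

Use h = 6.62607015·10^-34 J·s, 1 eV = 1.602176634·10^-19 J.
Convert to SI: E = 334 meV = 5.3513·10^-20 J.
The photon relation is f = E/h, giving f = 8.076·10^13 Hz.
Converting to THz: f = 80.76 THz ≈ 80.8 THz.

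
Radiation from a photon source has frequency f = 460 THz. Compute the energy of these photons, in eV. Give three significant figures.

1.90 eV

Use h = 6.62607015 × 10^-34 J·s, 1 eV = 1.602176634 × 10^-19 J.
In SI units: f = 460 THz = 4.6 × 10^14 Hz.
The photon relation is E = hf, giving E = 3.048 × 10^-19 J.
Converting to eV: E = 1.902 eV ≈ 1.90 eV.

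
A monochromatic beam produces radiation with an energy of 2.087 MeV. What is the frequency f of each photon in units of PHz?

5.05 × 10^5 PHz

Convert to SI: E = 2.087 MeV = 3.3437 × 10^-13 J.
Since f = E/h for a photon, f = 5.046 × 10^20 Hz.
Converting to PHz: f = 504600 PHz ≈ 5.05 × 10^5 PHz.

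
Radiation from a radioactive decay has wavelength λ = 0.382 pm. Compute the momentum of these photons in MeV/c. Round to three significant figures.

3.25 MeV/c

Use h = 6.62607015e-34 J·s, c = 2.99792458e8 m/s, 1 eV = 1.602176634e-19 J.
Convert to SI: λ = 0.382 pm = 3.82e-13 m.
Since p = h/λ for a photon, p = 1.735e-21 kg·m/s.
Converting to MeV/c: p = 3.246 MeV/c ≈ 3.25 MeV/c.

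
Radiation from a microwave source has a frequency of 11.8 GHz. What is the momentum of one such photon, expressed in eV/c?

4.88·10^-5 eV/c

Use h = 6.62607015·10^-34 J·s, c = 2.99792458·10^8 m/s, 1 eV = 1.602176634·10^-19 J.
First convert: f = 11.8 GHz = 1.18·10^10 Hz.
For a photon p = hf/c, so p = 2.608·10^-32 kg·m/s.
Converting to eV/c: p = 4.880·10^-5 eV/c ≈ 4.88·10^-5 eV/c.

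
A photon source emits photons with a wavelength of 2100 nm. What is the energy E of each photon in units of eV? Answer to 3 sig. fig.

0.590 eV

First convert: λ = 2100 nm = 2.1e-6 m.
The photon relation is E = hc/λ, giving E = 9.459e-20 J.
Converting to eV: E = 0.5904 eV ≈ 0.590 eV.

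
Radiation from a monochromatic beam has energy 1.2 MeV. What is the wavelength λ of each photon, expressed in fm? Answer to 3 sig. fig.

1030 fm

First convert: E = 1.2 MeV = 1.9226e-13 J.
The photon relation is λ = hc/E, giving λ = 1.033e-12 m.
Converting to fm: λ = 1033 fm ≈ 1030 fm.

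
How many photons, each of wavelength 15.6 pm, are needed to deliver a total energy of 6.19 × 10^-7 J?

Per-photon energy: E = 1.273 × 10^-14 J (from wavelength = 15.6 pm).
N = E_total / E_photon = 6.19 × 10^-7 J / 1.273 × 10^-14 J = 4.86 × 10^7.

4.86 × 10^7 photons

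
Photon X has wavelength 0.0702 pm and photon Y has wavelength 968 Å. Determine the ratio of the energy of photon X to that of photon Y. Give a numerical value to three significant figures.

1.38e6

E_X = 2.830e-12 J (from wavelength = 0.0702 pm, via E = hc/λ).
E_Y = 2.052e-18 J (from wavelength = 968 Å, via E = hc/λ).
Ratio = 2.830e-12 / 2.052e-18 = 1.38e6.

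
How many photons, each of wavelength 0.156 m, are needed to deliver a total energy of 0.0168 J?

1.32 × 10^22 photons

Per-photon energy: E = 1.273 × 10^-24 J (from wavelength = 0.156 m).
N = E_total / E_photon = 0.0168 J / 1.273 × 10^-24 J = 1.32 × 10^22.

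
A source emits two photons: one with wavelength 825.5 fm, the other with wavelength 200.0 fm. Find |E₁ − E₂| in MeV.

4.70 MeV

Using E = hc/λ: E₁ = 2.4064e-13 J, E₂ = 9.9322e-13 J.
|ΔE| = |2.4064e-13 − 9.9322e-13| = 7.53e-13 J = 4.70 MeV.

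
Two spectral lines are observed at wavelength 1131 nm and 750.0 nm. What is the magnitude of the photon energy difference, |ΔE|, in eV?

Using E = hc/λ: E₁ = 1.7564e-19 J, E₂ = 2.6486e-19 J.
|ΔE| = |1.7564e-19 − 2.6486e-19| = 8.92e-20 J = 0.557 eV.

0.557 eV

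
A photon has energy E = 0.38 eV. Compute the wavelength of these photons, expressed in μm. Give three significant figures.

First convert: E = 0.38 eV = 6.0883·10^-20 J.
The photon relation is λ = hc/E, giving λ = 3.263·10^-6 m.
Converting to μm: λ = 3.263 μm ≈ 3.26 μm.

3.26 μm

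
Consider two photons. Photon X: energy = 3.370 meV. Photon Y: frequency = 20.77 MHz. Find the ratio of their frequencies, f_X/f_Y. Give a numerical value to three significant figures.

3.92e4

f_X = 8.149e11 Hz (from energy = 3.370 meV, via f = E/h).
f_Y = 2.077e7 Hz (from frequency = 20.77 MHz, via f given directly).
Ratio = 8.149e11 / 2.077e7 = 3.92e4.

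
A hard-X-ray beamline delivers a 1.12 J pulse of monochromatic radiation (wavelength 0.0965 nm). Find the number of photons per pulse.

5.44 × 10^14 photons

Per-photon energy: E = 2.058 × 10^-15 J (from wavelength = 0.0965 nm).
N = E_total / E_photon = 1.12 J / 2.058 × 10^-15 J = 5.44 × 10^14.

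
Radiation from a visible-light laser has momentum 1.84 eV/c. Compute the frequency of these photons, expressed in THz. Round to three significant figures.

445 THz

Use h = 6.62607015e-34 J·s, c = 2.99792458e8 m/s, 1 eV = 1.602176634e-19 J.
In SI units: p = 1.84 eV/c = 9.8335e-28 kg·m/s.
The photon relation is f = pc/h, giving f = 4.449e14 Hz.
Converting to THz: f = 444.9 THz ≈ 445 THz.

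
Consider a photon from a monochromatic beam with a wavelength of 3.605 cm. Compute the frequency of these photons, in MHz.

Take c = 2.99792458·10^8 m/s.
Convert to SI: λ = 3.605 cm = 0.03605 m.
Apply f = c/λ: f = 8.316·10^9 Hz.
Converting to MHz: f = 8316 MHz ≈ 8320 MHz.

8320 MHz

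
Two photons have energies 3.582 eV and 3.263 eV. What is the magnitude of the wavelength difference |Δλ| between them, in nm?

Using λ = hc/E: λ₁ = 3.4613 × 10^-7 m, λ₂ = 3.7997 × 10^-7 m.
|Δλ| = |3.4613 × 10^-7 − 3.7997 × 10^-7| = 3.38 × 10^-8 m = 33.8 nm.

33.8 nm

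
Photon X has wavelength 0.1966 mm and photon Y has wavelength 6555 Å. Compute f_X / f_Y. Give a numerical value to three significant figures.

f_X = 1.525·10^12 Hz (from wavelength = 0.1966 mm, via f = c/λ).
f_Y = 4.573·10^14 Hz (from wavelength = 6555 Å, via f = c/λ).
Ratio = 1.525·10^12 / 4.573·10^14 = 3.33·10^-3.

3.33·10^-3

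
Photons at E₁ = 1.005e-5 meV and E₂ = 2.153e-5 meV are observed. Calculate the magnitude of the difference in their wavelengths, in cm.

6580 cm

Using λ = hc/E: λ₁ = 123.37 m, λ₂ = 57.587 m.
|Δλ| = |123.37 − 57.587| = 65.8 m = 6580 cm.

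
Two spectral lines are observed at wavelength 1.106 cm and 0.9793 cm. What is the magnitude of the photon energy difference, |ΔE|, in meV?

0.0145 meV

Using E = hc/λ: E₁ = 1.7961e-23 J, E₂ = 2.0284e-23 J.
|ΔE| = |1.7961e-23 − 2.0284e-23| = 2.32e-24 J = 0.0145 meV.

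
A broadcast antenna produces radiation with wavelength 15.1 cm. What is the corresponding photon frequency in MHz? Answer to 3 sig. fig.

First convert: λ = 15.1 cm = 0.151 m.
Apply f = c/λ: f = 1.985 × 10^9 Hz.
Converting to MHz: f = 1985 MHz ≈ 1990 MHz.

1990 MHz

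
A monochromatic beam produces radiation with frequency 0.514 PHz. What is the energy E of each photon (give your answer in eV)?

2.13 eV

In SI units: f = 0.514 PHz = 5.14e14 Hz.
For a photon E = hf, so E = 3.406e-19 J.
Converting to eV: E = 2.126 eV ≈ 2.13 eV.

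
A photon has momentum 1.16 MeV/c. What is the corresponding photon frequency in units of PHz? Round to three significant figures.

2.80e5 PHz

In SI units: p = 1.16 MeV/c = 6.1994e-22 kg·m/s.
For a photon f = pc/h, so f = 2.805e20 Hz.
Converting to PHz: f = 280500 PHz ≈ 2.80e5 PHz.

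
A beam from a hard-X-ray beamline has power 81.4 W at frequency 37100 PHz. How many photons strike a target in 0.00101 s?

3.34 × 10^12 photons

Total energy: E_total = P·t = 81.4 × 0.00101 = 0.08221 J.
Per-photon energy: E = 2.458 × 10^-14 J.
N = E_total / E_photon = 3.34 × 10^12.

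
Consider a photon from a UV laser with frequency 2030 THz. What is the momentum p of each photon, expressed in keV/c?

8.40e-3 keV/c

Take h = 6.62607015e-34 J·s, c = 2.99792458e8 m/s, 1 eV = 1.602176634e-19 J.
Convert to SI: f = 2030 THz = 2.03e15 Hz.
Apply p = hf/c: p = 4.487e-27 kg·m/s.
Converting to keV/c: p = 0.008395 keV/c ≈ 8.40e-3 keV/c.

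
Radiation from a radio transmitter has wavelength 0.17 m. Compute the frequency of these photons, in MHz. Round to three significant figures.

Use c = 2.99792458 × 10^8 m/s.
The photon relation is f = c/λ, giving f = 1.763 × 10^9 Hz.
Converting to MHz: f = 1763 MHz ≈ 1760 MHz.

1760 MHz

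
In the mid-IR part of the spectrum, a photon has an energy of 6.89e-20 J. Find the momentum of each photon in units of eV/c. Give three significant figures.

0.430 eV/c

Use c = 2.99792458e8 m/s, 1 eV = 1.602176634e-19 J.
Apply p = E/c: p = 2.298e-28 kg·m/s.
Converting to eV/c: p = 0.4300 eV/c ≈ 0.430 eV/c.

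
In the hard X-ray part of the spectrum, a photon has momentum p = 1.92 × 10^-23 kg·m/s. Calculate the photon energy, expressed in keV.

35.9 keV

Apply E = pc: E = 5.756 × 10^-15 J.
Converting to keV: E = 35.93 keV ≈ 35.9 keV.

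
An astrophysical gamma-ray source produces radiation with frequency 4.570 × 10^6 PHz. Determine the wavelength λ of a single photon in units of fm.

In SI units: f = 4.570 × 10^6 PHz = 4.570 × 10^21 Hz.
For a photon λ = c/f, so λ = 6.560 × 10^-14 m.
Converting to fm: λ = 65.60 fm ≈ 65.6 fm.

65.6 fm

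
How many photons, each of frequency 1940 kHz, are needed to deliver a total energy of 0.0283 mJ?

2.20 × 10^22 photons

Per-photon energy: E = 1.285 × 10^-27 J (from frequency = 1940 kHz).
N = E_total / E_photon = 2.83 × 10^-5 J / 1.285 × 10^-27 J = 2.20 × 10^22.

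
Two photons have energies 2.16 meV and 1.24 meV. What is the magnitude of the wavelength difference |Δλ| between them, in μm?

Using λ = hc/E: λ₁ = 5.740·10^-4 m, λ₂ = 9.999·10^-4 m.
|Δλ| = |5.740·10^-4 − 9.999·10^-4| = 4.26·10^-4 m = 426 μm.

426 μm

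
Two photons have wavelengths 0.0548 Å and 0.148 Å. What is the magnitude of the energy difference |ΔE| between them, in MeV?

Using E = hc/λ: E₁ = 3.625e-14 J, E₂ = 1.342e-14 J.
|ΔE| = |3.625e-14 − 1.342e-14| = 2.28e-14 J = 0.142 MeV.

0.142 MeV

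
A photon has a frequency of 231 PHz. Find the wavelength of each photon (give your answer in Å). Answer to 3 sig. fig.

13.0 Å

Take c = 2.99792458 × 10^8 m/s.
In SI units: f = 231 PHz = 2.31 × 10^17 Hz.
Since λ = c/f for a photon, λ = 1.298 × 10^-9 m.
Converting to Å: λ = 12.98 Å ≈ 13.0 Å.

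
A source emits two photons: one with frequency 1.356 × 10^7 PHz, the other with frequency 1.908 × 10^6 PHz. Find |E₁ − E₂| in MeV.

Using E = hf: E₁ = 8.9850 × 10^-12 J, E₂ = 1.2643 × 10^-12 J.
|ΔE| = |8.9850 × 10^-12 − 1.2643 × 10^-12| = 7.72 × 10^-12 J = 48.2 MeV.

48.2 MeV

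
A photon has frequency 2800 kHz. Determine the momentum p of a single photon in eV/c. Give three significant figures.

Take h = 6.62607015e-34 J·s, c = 2.99792458e8 m/s, 1 eV = 1.602176634e-19 J.
First convert: f = 2800 kHz = 2.8e6 Hz.
The photon relation is p = hf/c, giving p = 6.189e-36 kg·m/s.
Converting to eV/c: p = 1.158e-8 eV/c ≈ 1.16e-8 eV/c.

1.16e-8 eV/c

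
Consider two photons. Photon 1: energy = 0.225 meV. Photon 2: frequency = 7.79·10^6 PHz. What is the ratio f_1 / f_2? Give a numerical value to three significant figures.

f_1 = 5.440·10^10 Hz (from energy = 0.225 meV, via f = E/h).
f_2 = 7.790·10^21 Hz (from frequency = 7.79·10^6 PHz, via f given directly).
Ratio = 5.440·10^10 / 7.790·10^21 = 6.98·10^-12.

6.98·10^-12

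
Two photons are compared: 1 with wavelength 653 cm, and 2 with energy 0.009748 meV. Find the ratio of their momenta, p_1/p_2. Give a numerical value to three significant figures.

0.0195

p_1 = 1.015e-34 kg·m/s (from wavelength = 653 cm, via p = h/λ).
p_2 = 5.210e-33 kg·m/s (from energy = 0.009748 meV, via p = E/c).
Ratio = 1.015e-34 / 5.210e-33 = 0.0195.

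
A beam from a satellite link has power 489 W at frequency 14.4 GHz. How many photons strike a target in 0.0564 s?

2.89e24 photons

Total energy: E_total = P·t = 489 × 0.0564 = 27.58 J.
Per-photon energy: E = 9.542e-24 J.
N = E_total / E_photon = 2.89e24.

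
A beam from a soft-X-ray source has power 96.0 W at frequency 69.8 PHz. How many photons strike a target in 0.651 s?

1.35e18 photons

Total energy: E_total = P·t = 96.0 × 0.651 = 62.50 J.
Per-photon energy: E = 4.625e-17 J.
N = E_total / E_photon = 1.35e18.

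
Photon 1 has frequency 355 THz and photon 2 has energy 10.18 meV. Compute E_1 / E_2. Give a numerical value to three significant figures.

E_1 = 2.352 × 10^-19 J (from frequency = 355 THz, via E = hf).
E_2 = 1.631 × 10^-21 J (from energy = 10.18 meV, via E given directly).
Ratio = 2.352 × 10^-19 / 1.631 × 10^-21 = 144.

144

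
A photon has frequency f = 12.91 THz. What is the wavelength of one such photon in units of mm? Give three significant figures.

0.0232 mm

In SI units: f = 12.91 THz = 1.291e13 Hz.
For a photon λ = c/f, so λ = 2.322e-5 m.
Converting to mm: λ = 0.02322 mm ≈ 0.0232 mm.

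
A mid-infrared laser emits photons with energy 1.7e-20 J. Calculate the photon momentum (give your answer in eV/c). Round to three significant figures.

(c = 2.99792458e8 m/s, 1 eV = 1.602176634e-19 J.)
For a photon p = E/c, so p = 5.671e-29 kg·m/s.
Converting to eV/c: p = 0.1061 eV/c ≈ 0.106 eV/c.

0.106 eV/c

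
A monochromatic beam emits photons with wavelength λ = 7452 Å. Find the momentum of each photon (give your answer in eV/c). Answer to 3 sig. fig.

1.66 eV/c

First convert: λ = 7452 Å = 7.452 × 10^-7 m.
Since p = h/λ for a photon, p = 8.892 × 10^-28 kg·m/s.
Converting to eV/c: p = 1.664 eV/c ≈ 1.66 eV/c.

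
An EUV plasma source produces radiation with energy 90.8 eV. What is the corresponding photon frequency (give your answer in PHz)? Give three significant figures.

Use h = 6.62607015e-34 J·s, 1 eV = 1.602176634e-19 J.
Convert to SI: E = 90.8 eV = 1.4548e-17 J.
Apply f = E/h: f = 2.196e16 Hz.
Converting to PHz: f = 21.96 PHz ≈ 22.0 PHz.

22.0 PHz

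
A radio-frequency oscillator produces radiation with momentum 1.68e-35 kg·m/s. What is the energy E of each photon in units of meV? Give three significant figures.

3.14e-5 meV

The photon relation is E = pc, giving E = 5.037e-27 J.
Converting to meV: E = 3.144e-5 meV ≈ 3.14e-5 meV.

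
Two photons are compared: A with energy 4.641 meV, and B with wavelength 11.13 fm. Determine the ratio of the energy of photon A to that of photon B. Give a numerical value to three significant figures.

E_A = 7.436 × 10^-22 J (from energy = 4.641 meV, via E given directly).
E_B = 1.785 × 10^-11 J (from wavelength = 11.13 fm, via E = hc/λ).
Ratio = 7.436 × 10^-22 / 1.785 × 10^-11 = 4.17 × 10^-11.

4.17 × 10^-11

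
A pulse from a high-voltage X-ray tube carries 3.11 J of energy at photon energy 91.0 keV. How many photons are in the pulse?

2.13e14 photons

Per-photon energy: E = 1.458e-14 J (from energy = 91.0 keV).
N = E_total / E_photon = 3.11 J / 1.458e-14 J = 2.13e14.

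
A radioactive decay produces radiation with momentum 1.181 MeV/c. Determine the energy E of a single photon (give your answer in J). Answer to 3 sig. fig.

First convert: p = 1.181 MeV/c = 6.3116·10^-22 kg·m/s.
Apply E = pc: E = 1.892·10^-13 J.
So E ≈ 1.89·10^-13 J.

1.89·10^-13 J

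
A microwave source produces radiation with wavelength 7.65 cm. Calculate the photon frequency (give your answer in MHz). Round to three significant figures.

3920 MHz

Use c = 2.99792458e8 m/s.
First convert: λ = 7.65 cm = 0.0765 m.
Apply f = c/λ: f = 3.919e9 Hz.
Converting to MHz: f = 3919 MHz ≈ 3920 MHz.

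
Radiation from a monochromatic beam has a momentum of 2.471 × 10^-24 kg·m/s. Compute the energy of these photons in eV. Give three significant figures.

For a photon E = pc, so E = 7.408 × 10^-16 J.
Converting to eV: E = 4624 eV ≈ 4620 eV.

4620 eV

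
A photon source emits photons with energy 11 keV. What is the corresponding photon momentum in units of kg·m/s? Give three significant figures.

In SI units: E = 11 keV = 1.7624 × 10^-15 J.
Apply p = E/c: p = 5.879 × 10^-24 kg·m/s.
So p ≈ 5.88 × 10^-24 kg·m/s.

5.88 × 10^-24 kg·m/s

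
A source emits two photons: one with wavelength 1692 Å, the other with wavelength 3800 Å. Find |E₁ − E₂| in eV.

Using E = hc/λ: E₁ = 1.1740e-18 J, E₂ = 5.2275e-19 J.
|ΔE| = |1.1740e-18 − 5.2275e-19| = 6.51e-19 J = 4.06 eV.

4.06 eV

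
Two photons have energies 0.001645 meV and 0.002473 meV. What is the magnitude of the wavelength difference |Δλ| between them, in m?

0.252 m

Using λ = hc/E: λ₁ = 0.75370 m, λ₂ = 0.50135 m.
|Δλ| = |0.75370 − 0.50135| = 0.252 m.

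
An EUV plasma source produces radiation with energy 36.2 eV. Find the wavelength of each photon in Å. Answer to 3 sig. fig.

First convert: E = 36.2 eV = 5.7999 × 10^-18 J.
Since λ = hc/E for a photon, λ = 3.425 × 10^-8 m.
Converting to Å: λ = 342.5 Å ≈ 342 Å.

342 Å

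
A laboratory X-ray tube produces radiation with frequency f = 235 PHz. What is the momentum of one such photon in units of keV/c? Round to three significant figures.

0.972 keV/c

Use h = 6.62607015 × 10^-34 J·s, c = 2.99792458 × 10^8 m/s, 1 eV = 1.602176634 × 10^-19 J.
Convert to SI: f = 235 PHz = 2.35 × 10^17 Hz.
The photon relation is p = hf/c, giving p = 5.194 × 10^-25 kg·m/s.
Converting to keV/c: p = 0.9719 keV/c ≈ 0.972 keV/c.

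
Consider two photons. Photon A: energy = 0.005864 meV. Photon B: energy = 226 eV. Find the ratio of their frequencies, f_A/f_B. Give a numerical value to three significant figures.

f_A = 1.418e9 Hz (from energy = 0.005864 meV, via f = E/h).
f_B = 5.465e16 Hz (from energy = 226 eV, via f = E/h).
Ratio = 1.418e9 / 5.465e16 = 2.59e-8.

2.59e-8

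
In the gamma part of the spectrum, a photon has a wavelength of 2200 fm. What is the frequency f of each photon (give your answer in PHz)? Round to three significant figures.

1.36 × 10^5 PHz

Take c = 2.99792458 × 10^8 m/s.
Convert to SI: λ = 2200 fm = 2.2 × 10^-12 m.
The photon relation is f = c/λ, giving f = 1.363 × 10^20 Hz.
Converting to PHz: f = 136300 PHz ≈ 1.36 × 10^5 PHz.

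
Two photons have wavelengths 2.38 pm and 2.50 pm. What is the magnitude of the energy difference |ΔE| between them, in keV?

25.0 keV

Using E = hc/λ: E₁ = 8.346 × 10^-14 J, E₂ = 7.946 × 10^-14 J.
|ΔE| = |8.346 × 10^-14 − 7.946 × 10^-14| = 4.01 × 10^-15 J = 25.0 keV.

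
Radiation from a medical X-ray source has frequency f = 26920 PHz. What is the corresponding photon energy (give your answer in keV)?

111 keV

Convert to SI: f = 26920 PHz = 2.692e19 Hz.
Apply E = hf: E = 1.784e-14 J.
Converting to keV: E = 111.3 keV ≈ 111 keV.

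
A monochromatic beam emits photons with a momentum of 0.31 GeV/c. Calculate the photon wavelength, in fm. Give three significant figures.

Convert to SI: p = 0.31 GeV/c = 1.6567e-19 kg·m/s.
For a photon λ = h/p, so λ = 3.999e-15 m.
Converting to fm: λ = 3.999 fm ≈ 4.00 fm.

4.00 fm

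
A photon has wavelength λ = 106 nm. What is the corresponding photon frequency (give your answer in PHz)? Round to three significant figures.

Use c = 2.99792458 × 10^8 m/s.
First convert: λ = 106 nm = 1.06 × 10^-7 m.
The photon relation is f = c/λ, giving f = 2.828 × 10^15 Hz.
Converting to PHz: f = 2.828 PHz ≈ 2.83 PHz.

2.83 PHz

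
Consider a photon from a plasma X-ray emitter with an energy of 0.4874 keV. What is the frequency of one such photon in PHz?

118 PHz

Convert to SI: E = 0.4874 keV = 7.8090e-17 J.
Apply f = E/h: f = 1.179e17 Hz.
Converting to PHz: f = 117.9 PHz ≈ 118 PHz.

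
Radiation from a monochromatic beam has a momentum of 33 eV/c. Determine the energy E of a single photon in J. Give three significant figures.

5.29·10^-18 J

Convert to SI: p = 33 eV/c = 1.7636·10^-26 kg·m/s.
Since E = pc for a photon, E = 5.287·10^-18 J.
So E ≈ 5.29·10^-18 J.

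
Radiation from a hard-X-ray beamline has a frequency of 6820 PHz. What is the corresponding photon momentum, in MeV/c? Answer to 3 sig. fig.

Take h = 6.62607015 × 10^-34 J·s, c = 2.99792458 × 10^8 m/s, 1 eV = 1.602176634 × 10^-19 J.
First convert: f = 6820 PHz = 6.82 × 10^18 Hz.
For a photon p = hf/c, so p = 1.507 × 10^-23 kg·m/s.
Converting to MeV/c: p = 0.02821 MeV/c ≈ 0.0282 MeV/c.

0.0282 MeV/c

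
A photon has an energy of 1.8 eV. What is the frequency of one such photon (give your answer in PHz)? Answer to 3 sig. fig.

0.435 PHz

First convert: E = 1.8 eV = 2.8839e-19 J.
The photon relation is f = E/h, giving f = 4.352e14 Hz.
Converting to PHz: f = 0.4352 PHz ≈ 0.435 PHz.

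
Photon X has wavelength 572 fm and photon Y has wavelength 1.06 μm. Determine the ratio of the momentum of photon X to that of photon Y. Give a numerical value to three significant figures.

p_X = 1.158e-21 kg·m/s (from wavelength = 572 fm, via p = h/λ).
p_Y = 6.251e-28 kg·m/s (from wavelength = 1.06 μm, via p = h/λ).
Ratio = 1.158e-21 / 6.251e-28 = 1.85e6.

1.85e6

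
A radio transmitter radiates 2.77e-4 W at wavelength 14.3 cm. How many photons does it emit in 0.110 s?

2.19e19 photons

Total energy: E_total = P·t = 2.77e-4 × 0.110 = 3.047e-5 J.
Per-photon energy: E = 1.389e-24 J.
N = E_total / E_photon = 2.19e19.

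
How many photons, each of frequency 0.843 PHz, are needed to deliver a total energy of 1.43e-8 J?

Per-photon energy: E = 5.586e-19 J (from frequency = 0.843 PHz).
N = E_total / E_photon = 1.43e-8 J / 5.586e-19 J = 2.56e10.

2.56e10 photons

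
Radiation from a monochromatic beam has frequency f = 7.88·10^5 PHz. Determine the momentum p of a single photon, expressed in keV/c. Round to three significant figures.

In SI units: f = 7.88·10^5 PHz = 7.88·10^20 Hz.
Apply p = hf/c: p = 1.742·10^-21 kg·m/s.
Converting to keV/c: p = 3259 keV/c ≈ 3260 keV/c.

3260 keV/c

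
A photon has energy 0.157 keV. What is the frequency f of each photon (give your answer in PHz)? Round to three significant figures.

Take h = 6.62607015 × 10^-34 J·s, 1 eV = 1.602176634 × 10^-19 J.
First convert: E = 0.157 keV = 2.5154 × 10^-17 J.
For a photon f = E/h, so f = 3.796 × 10^16 Hz.
Converting to PHz: f = 37.96 PHz ≈ 38.0 PHz.

38.0 PHz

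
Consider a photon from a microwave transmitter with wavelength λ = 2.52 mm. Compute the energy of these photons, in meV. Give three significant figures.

0.492 meV

Use h = 6.62607015e-34 J·s, c = 2.99792458e8 m/s, 1 eV = 1.602176634e-19 J.
Convert to SI: λ = 2.52 mm = 0.00252 m.
The photon relation is E = hc/λ, giving E = 7.883e-23 J.
Converting to meV: E = 0.4920 meV ≈ 0.492 meV.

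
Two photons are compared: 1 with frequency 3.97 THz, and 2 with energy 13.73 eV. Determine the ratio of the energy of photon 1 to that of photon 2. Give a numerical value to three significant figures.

1.20e-3

E_1 = 2.631e-21 J (from frequency = 3.97 THz, via E = hf).
E_2 = 2.200e-18 J (from energy = 13.73 eV, via E given directly).
Ratio = 2.631e-21 / 2.200e-18 = 1.20e-3.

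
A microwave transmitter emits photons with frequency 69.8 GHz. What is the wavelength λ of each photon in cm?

0.430 cm

Convert to SI: f = 69.8 GHz = 6.98 × 10^10 Hz.
The photon relation is λ = c/f, giving λ = 0.004295 m.
Converting to cm: λ = 0.4295 cm ≈ 0.430 cm.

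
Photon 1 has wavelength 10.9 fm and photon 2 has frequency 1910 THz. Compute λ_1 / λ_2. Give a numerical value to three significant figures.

6.94e-8

λ_1 = 1.090e-14 m (from wavelength = 10.9 fm, via λ given directly).
λ_2 = 1.570e-7 m (from frequency = 1910 THz, via λ = c/f).
Ratio = 1.090e-14 / 1.570e-7 = 6.94e-8.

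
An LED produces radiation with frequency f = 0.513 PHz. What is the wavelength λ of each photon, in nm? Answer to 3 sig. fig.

Use c = 2.99792458·10^8 m/s.
First convert: f = 0.513 PHz = 5.13·10^14 Hz.
Apply λ = c/f: λ = 5.844·10^-7 m.
Converting to nm: λ = 584.4 nm ≈ 584 nm.

584 nm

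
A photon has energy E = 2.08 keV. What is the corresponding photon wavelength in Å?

5.96 Å

Use h = 6.62607015·10^-34 J·s, c = 2.99792458·10^8 m/s, 1 eV = 1.602176634·10^-19 J.
First convert: E = 2.08 keV = 3.3325·10^-16 J.
For a photon λ = hc/E, so λ = 5.961·10^-10 m.
Converting to Å: λ = 5.961 Å ≈ 5.96 Å.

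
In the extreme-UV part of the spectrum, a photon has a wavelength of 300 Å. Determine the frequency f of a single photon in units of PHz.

9.99 PHz

Use c = 2.99792458 × 10^8 m/s.
In SI units: λ = 300 Å = 3.00 × 10^-8 m.
Since f = c/λ for a photon, f = 9.993 × 10^15 Hz.
Converting to PHz: f = 9.993 PHz ≈ 9.99 PHz.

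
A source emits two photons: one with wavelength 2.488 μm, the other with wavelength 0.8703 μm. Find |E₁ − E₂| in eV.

0.926 eV

Using E = hc/λ: E₁ = 7.9841e-20 J, E₂ = 2.2825e-19 J.
|ΔE| = |7.9841e-20 − 2.2825e-19| = 1.48e-19 J = 0.926 eV.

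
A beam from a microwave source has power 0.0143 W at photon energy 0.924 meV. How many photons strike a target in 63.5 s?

Total energy: E_total = P·t = 0.0143 × 63.5 = 0.9081 J.
Per-photon energy: E = 1.480e-22 J.
N = E_total / E_photon = 6.13e21.

6.13e21 photons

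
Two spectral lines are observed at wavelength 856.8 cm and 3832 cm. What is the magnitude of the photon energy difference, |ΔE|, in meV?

1.12e-4 meV

Using E = hc/λ: E₁ = 2.3184e-26 J, E₂ = 5.1838e-27 J.
|ΔE| = |2.3184e-26 − 5.1838e-27| = 1.80e-26 J = 1.12e-4 meV.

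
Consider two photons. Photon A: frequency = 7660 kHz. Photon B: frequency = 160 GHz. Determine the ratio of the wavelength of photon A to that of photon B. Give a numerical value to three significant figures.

2.09·10^4

λ_A = 39.14 m (from frequency = 7660 kHz, via λ = c/f).
λ_B = 0.001874 m (from frequency = 160 GHz, via λ = c/f).
Ratio = 39.14 / 0.001874 = 2.09·10^4.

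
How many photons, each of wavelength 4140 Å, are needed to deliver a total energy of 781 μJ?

1.63 × 10^15 photons

Per-photon energy: E = 4.798 × 10^-19 J (from wavelength = 4140 Å).
N = E_total / E_photon = 7.81 × 10^-4 J / 4.798 × 10^-19 J = 1.63 × 10^15.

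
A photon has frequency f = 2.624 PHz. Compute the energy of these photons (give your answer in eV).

10.9 eV

First convert: f = 2.624 PHz = 2.624e15 Hz.
Since E = hf for a photon, E = 1.739e-18 J.
Converting to eV: E = 10.85 eV ≈ 10.9 eV.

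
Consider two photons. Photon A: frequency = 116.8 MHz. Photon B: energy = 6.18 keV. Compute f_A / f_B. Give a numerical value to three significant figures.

7.82e-11

f_A = 1.168e8 Hz (from frequency = 116.8 MHz, via f given directly).
f_B = 1.494e18 Hz (from energy = 6.18 keV, via f = E/h).
Ratio = 1.168e8 / 1.494e18 = 7.82e-11.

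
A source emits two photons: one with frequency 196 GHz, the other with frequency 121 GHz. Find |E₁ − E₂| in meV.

Using E = hf: E₁ = 1.299 × 10^-22 J, E₂ = 8.018 × 10^-23 J.
|ΔE| = |1.299 × 10^-22 − 8.018 × 10^-23| = 4.97 × 10^-23 J = 0.310 meV.

0.310 meV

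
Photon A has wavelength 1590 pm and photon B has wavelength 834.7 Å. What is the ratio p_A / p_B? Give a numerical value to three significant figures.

52.5

p_A = 4.167e-25 kg·m/s (from wavelength = 1590 pm, via p = h/λ).
p_B = 7.938e-27 kg·m/s (from wavelength = 834.7 Å, via p = h/λ).
Ratio = 4.167e-25 / 7.938e-27 = 52.5.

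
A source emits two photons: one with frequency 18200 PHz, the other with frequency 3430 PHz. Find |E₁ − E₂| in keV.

61.1 keV

Using E = hf: E₁ = 1.206 × 10^-14 J, E₂ = 2.273 × 10^-15 J.
|ΔE| = |1.206 × 10^-14 − 2.273 × 10^-15| = 9.79 × 10^-15 J = 61.1 keV.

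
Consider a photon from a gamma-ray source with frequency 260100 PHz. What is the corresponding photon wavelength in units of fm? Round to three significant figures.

Take c = 2.99792458e8 m/s.
Convert to SI: f = 260100 PHz = 2.601e20 Hz.
Apply λ = c/f: λ = 1.153e-12 m.
Converting to fm: λ = 1153 fm ≈ 1150 fm.

1150 fm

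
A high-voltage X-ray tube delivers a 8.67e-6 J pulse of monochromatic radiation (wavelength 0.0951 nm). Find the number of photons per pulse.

Per-photon energy: E = 2.089e-15 J (from wavelength = 0.0951 nm).
N = E_total / E_photon = 8.67e-6 J / 2.089e-15 J = 4.15e9.

4.15e9 photons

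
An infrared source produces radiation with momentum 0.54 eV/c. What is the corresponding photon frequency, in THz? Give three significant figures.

First convert: p = 0.54 eV/c = 2.8859·10^-28 kg·m/s.
Since f = pc/h for a photon, f = 1.306·10^14 Hz.
Converting to THz: f = 130.6 THz ≈ 131 THz.

131 THz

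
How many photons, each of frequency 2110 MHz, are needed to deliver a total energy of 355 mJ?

2.54·10^23 photons

Per-photon energy: E = 1.398·10^-24 J (from frequency = 2110 MHz).
N = E_total / E_photon = 0.355 J / 1.398·10^-24 J = 2.54·10^23.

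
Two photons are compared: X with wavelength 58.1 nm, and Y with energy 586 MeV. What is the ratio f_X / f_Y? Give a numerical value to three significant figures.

3.64 × 10^-8

f_X = 5.160 × 10^15 Hz (from wavelength = 58.1 nm, via f = c/λ).
f_Y = 1.417 × 10^23 Hz (from energy = 586 MeV, via f = E/h).
Ratio = 5.160 × 10^15 / 1.417 × 10^23 = 3.64 × 10^-8.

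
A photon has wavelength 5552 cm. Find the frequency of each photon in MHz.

5.40 MHz

Take c = 2.99792458e8 m/s.
In SI units: λ = 5552 cm = 55.52 m.
Since f = c/λ for a photon, f = 5.400e6 Hz.
Converting to MHz: f = 5.400 MHz ≈ 5.40 MHz.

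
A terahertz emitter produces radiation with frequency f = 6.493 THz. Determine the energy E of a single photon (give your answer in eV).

Take h = 6.62607015 × 10^-34 J·s, 1 eV = 1.602176634 × 10^-19 J.
Convert to SI: f = 6.493 THz = 6.493 × 10^12 Hz.
Since E = hf for a photon, E = 4.302 × 10^-21 J.
Converting to eV: E = 0.02685 eV ≈ 0.0269 eV.

0.0269 eV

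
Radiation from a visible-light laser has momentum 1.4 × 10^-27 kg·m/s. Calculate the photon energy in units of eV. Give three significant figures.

2.62 eV

Apply E = pc: E = 4.197 × 10^-19 J.
Converting to eV: E = 2.620 eV ≈ 2.62 eV.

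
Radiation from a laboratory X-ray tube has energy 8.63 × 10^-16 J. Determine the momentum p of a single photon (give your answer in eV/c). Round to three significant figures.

5390 eV/c

Take c = 2.99792458 × 10^8 m/s, 1 eV = 1.602176634 × 10^-19 J.
Apply p = E/c: p = 2.879 × 10^-24 kg·m/s.
Converting to eV/c: p = 5386 eV/c ≈ 5390 eV/c.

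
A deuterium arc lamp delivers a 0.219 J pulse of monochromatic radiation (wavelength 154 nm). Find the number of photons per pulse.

1.70e17 photons

Per-photon energy: E = 1.290e-18 J (from wavelength = 154 nm).
N = E_total / E_photon = 0.219 J / 1.290e-18 J = 1.70e17.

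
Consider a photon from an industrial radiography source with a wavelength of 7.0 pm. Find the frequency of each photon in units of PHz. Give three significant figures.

Take c = 2.99792458e8 m/s.
In SI units: λ = 7.0 pm = 7.0e-12 m.
Apply f = c/λ: f = 4.283e19 Hz.
Converting to PHz: f = 42830 PHz ≈ 4.28e4 PHz.

4.28e4 PHz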